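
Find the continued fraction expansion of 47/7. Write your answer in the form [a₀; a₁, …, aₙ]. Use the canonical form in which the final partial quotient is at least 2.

[6; 1, 2, 2]

47 ÷ 7 → quotient 6, remainder 5
7 ÷ 5 → quotient 1, remainder 2
5 ÷ 2 → quotient 2, remainder 1
2 ÷ 1 → quotient 2, remainder 0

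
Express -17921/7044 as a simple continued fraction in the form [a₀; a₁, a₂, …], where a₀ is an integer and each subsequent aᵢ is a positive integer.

[-3; 2, 5, 6, 6, 3, 5]

-17921 = -3·7044 + 3211, so a_0 = -3
7044 = 2·3211 + 622, so a_1 = 2
3211 = 5·622 + 101, so a_2 = 5
622 = 6·101 + 16, so a_3 = 6
101 = 6·16 + 5, so a_4 = 6
16 = 3·5 + 1, so a_5 = 3
5 = 5·1 + 0, so a_6 = 5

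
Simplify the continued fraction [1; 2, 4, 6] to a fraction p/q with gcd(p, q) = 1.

81/56

Start with 6.
4 + 1/(6/1) = 4 + 1/6 = 25/6
2 + 1/(25/6) = 2 + 6/25 = 56/25
1 + 1/(56/25) = 1 + 25/56 = 81/56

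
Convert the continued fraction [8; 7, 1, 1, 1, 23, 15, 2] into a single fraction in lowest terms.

137487/16910

Start with 2.
15 + 1/(2/1) = 15 + 1/2 = 31/2
23 + 1/(31/2) = 23 + 2/31 = 715/31
1 + 1/(715/31) = 1 + 31/715 = 746/715
1 + 1/(746/715) = 1 + 715/746 = 1461/746
1 + 1/(1461/746) = 1 + 746/1461 = 2207/1461
7 + 1/(2207/1461) = 7 + 1461/2207 = 16910/2207
8 + 1/(16910/2207) = 8 + 2207/16910 = 137487/16910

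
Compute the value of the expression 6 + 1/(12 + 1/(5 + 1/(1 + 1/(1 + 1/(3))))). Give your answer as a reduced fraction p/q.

a_0 = 6: 6/1
a_1 = 12: 73/12
a_2 = 5: 371/61
a_3 = 1: 444/73
a_4 = 1: 815/134
a_5 = 3: 2889/475

2889/475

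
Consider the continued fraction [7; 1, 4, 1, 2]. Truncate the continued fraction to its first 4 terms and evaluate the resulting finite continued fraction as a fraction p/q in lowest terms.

47/6

a_0 = 7: 7/1
a_1 = 1: 8/1
a_2 = 4: 39/5
a_3 = 1: 47/6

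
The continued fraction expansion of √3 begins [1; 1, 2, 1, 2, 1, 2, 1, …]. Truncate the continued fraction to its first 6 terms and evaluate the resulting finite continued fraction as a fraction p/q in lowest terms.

26/15

Collapse the nested fraction from the inside out:
Start with 1.
2 + 1/(1/1) = 2 + 1/1 = 3/1
1 + 1/(3/1) = 1 + 1/3 = 4/3
2 + 1/(4/3) = 2 + 3/4 = 11/4
1 + 1/(11/4) = 1 + 4/11 = 15/11
1 + 1/(15/11) = 1 + 11/15 = 26/15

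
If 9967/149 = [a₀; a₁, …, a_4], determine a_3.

Run the Euclidean algorithm, recording each quotient:
9967 ÷ 149 → quotient 66, remainder 133
149 ÷ 133 → quotient 1, remainder 16
133 ÷ 16 → quotient 8, remainder 5
16 ÷ 5 → quotient 3, remainder 1

3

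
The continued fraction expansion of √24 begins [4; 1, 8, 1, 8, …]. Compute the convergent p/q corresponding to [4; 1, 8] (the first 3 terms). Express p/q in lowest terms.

Build up convergents one term at a time:
a_0 = 4: 4/1
a_1 = 1: 5/1
a_2 = 8: 44/9

44/9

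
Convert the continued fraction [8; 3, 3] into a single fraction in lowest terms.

Use the convergent recurrence hₖ = aₖ·hₖ₋₁ + hₖ₋₂ (and likewise for the denominators kₖ):
a_0 = 8: 8/1
a_1 = 3: 25/3
a_2 = 3: 83/10

83/10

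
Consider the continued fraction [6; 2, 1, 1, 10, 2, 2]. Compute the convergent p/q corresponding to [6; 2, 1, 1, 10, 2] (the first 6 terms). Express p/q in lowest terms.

a_0 = 6: 6/1
a_1 = 2: 13/2
a_2 = 1: 19/3
a_3 = 1: 32/5
a_4 = 10: 339/53
a_5 = 2: 710/111

710/111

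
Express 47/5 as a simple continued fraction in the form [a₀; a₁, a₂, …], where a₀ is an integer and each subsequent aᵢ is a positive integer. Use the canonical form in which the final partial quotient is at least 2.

47 = 9·5 + 2, so a_0 = 9
5 = 2·2 + 1, so a_1 = 2
2 = 2·1 + 0, so a_2 = 2

[9; 2, 2]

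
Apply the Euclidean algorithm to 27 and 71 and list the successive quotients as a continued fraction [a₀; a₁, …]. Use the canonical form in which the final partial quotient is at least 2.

[0; 2, 1, 1, 1, 2, 3]

Repeatedly divide and take the remainder:
27 ÷ 71 → quotient 0, remainder 27
71 ÷ 27 → quotient 2, remainder 17
27 ÷ 17 → quotient 1, remainder 10
17 ÷ 10 → quotient 1, remainder 7
10 ÷ 7 → quotient 1, remainder 3
7 ÷ 3 → quotient 2, remainder 1
3 ÷ 1 → quotient 3, remainder 0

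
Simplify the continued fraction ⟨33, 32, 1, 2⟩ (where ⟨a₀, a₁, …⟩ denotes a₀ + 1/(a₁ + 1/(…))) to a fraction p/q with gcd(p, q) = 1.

Start with 2.
1 + 1/(2/1) = 1 + 1/2 = 3/2
32 + 1/(3/2) = 32 + 2/3 = 98/3
33 + 1/(98/3) = 33 + 3/98 = 3237/98

3237/98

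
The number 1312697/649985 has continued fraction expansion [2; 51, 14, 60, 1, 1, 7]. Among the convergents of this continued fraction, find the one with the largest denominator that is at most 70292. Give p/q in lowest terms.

List convergents until the denominator exceeds the bound:
a_0 = 2: 2/1  (≤ bound)
a_1 = 51: 103/51  (≤ bound)
a_2 = 14: 1444/715  (≤ bound)
a_3 = 60: 86743/42951  (≤ bound)
a_4 = 1: 88187/43666  (≤ bound)
a_5 = 1: 174930/86617  (> 70292, stop)

88187/43666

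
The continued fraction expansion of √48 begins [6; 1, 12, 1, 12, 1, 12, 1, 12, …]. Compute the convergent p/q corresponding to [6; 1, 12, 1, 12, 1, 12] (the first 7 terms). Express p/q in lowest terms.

Compute successive convergents:
a_0 = 6: 6/1
a_1 = 1: 7/1
a_2 = 12: 90/13
a_3 = 1: 97/14
a_4 = 12: 1254/181
a_5 = 1: 1351/195
a_6 = 12: 17466/2521

17466/2521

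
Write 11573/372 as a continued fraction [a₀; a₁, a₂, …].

[31; 9, 13, 1, 2]

⌊11573/372⌋ = 31, remainder 41
⌊372/41⌋ = 9, remainder 3
⌊41/3⌋ = 13, remainder 2
⌊3/2⌋ = 1, remainder 1
⌊2/1⌋ = 2, remainder 0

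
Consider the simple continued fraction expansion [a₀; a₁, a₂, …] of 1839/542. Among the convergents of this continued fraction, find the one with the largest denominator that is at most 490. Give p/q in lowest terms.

872/257

a_0 = 3: 3/1  (≤ bound)
a_1 = 2: 7/2  (≤ bound)
a_2 = 1: 10/3  (≤ bound)
a_3 = 1: 17/5  (≤ bound)
a_4 = 5: 95/28  (≤ bound)
a_5 = 9: 872/257  (≤ bound)
a_6 = 2: 1839/542  (> 490, stop)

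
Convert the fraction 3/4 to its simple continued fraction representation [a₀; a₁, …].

Repeatedly divide and take the remainder:
⌊3/4⌋ = 0, remainder 3
⌊4/3⌋ = 1, remainder 1
⌊3/1⌋ = 3, remainder 0

[0; 1, 3]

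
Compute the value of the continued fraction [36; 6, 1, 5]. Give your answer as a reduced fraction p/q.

1482/41

Start with 5.
1 + 1/(5/1) = 1 + 1/5 = 6/5
6 + 1/(6/5) = 6 + 5/6 = 41/6
36 + 1/(41/6) = 36 + 6/41 = 1482/41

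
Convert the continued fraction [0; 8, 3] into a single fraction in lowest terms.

3/25

Work from the innermost term outward:
Start with 3.
8 + 1/(3/1) = 8 + 1/3 = 25/3
0 + 1/(25/3) = 0 + 3/25 = 3/25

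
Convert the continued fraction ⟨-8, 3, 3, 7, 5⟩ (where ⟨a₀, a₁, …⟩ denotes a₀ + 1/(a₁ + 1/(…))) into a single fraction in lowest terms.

a_0 = -8: -8/1
a_1 = 3: -23/3
a_2 = 3: -77/10
a_3 = 7: -562/73
a_4 = 5: -2887/375

-2887/375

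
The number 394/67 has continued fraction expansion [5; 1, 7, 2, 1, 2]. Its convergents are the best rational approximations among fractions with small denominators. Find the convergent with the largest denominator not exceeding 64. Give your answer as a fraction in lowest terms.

List convergents until the denominator exceeds the bound:
a_0 = 5: 5/1  (≤ bound)
a_1 = 1: 6/1  (≤ bound)
a_2 = 7: 47/8  (≤ bound)
a_3 = 2: 100/17  (≤ bound)
a_4 = 1: 147/25  (≤ bound)
a_5 = 2: 394/67  (> 64, stop)

147/25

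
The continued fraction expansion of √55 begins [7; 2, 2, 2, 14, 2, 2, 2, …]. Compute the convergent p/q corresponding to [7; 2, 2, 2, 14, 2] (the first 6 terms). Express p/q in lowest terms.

2655/358

a_0 = 7: 7/1
a_1 = 2: 15/2
a_2 = 2: 37/5
a_3 = 2: 89/12
a_4 = 14: 1283/173
a_5 = 2: 2655/358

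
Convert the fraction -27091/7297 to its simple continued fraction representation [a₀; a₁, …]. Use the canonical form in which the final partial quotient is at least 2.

[-4; 3, 2, 11, 1, 5, 14]

Repeatedly divide and take the remainder:
⌊-27091/7297⌋ = -4, remainder 2097
⌊7297/2097⌋ = 3, remainder 1006
⌊2097/1006⌋ = 2, remainder 85
⌊1006/85⌋ = 11, remainder 71
⌊85/71⌋ = 1, remainder 14
⌊71/14⌋ = 5, remainder 1
⌊14/1⌋ = 14, remainder 0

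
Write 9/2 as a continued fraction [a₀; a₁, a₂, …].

[4; 2]

9 ÷ 2 → quotient 4, remainder 1
2 ÷ 1 → quotient 2, remainder 0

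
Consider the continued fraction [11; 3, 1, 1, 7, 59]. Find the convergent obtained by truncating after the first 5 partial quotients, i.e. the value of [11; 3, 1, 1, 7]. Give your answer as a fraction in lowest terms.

598/53

a_0 = 11: 11/1
a_1 = 3: 34/3
a_2 = 1: 45/4
a_3 = 1: 79/7
a_4 = 7: 598/53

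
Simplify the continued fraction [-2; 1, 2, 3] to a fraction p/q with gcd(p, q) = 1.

-13/10

Compute successive convergents:
a_0 = -2: -2/1
a_1 = 1: -1/1
a_2 = 2: -4/3
a_3 = 3: -13/10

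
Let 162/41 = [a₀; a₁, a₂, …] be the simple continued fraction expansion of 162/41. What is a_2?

⌊162/41⌋ = 3, remainder 39
⌊41/39⌋ = 1, remainder 2
⌊39/2⌋ = 19, remainder 1

19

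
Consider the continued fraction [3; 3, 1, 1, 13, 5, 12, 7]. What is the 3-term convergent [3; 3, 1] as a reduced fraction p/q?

13/4

a_0 = 3: 3/1
a_1 = 3: 10/3
a_2 = 1: 13/4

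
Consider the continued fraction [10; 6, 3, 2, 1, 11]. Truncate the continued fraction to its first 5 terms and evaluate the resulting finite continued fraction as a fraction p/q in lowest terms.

640/63

Start with 1.
2 + 1/(1/1) = 2 + 1/1 = 3/1
3 + 1/(3/1) = 3 + 1/3 = 10/3
6 + 1/(10/3) = 6 + 3/10 = 63/10
10 + 1/(63/10) = 10 + 10/63 = 640/63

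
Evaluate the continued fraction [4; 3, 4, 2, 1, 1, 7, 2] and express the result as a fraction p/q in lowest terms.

4952/1149

Use the convergent recurrence hₖ = aₖ·hₖ₋₁ + hₖ₋₂ (and likewise for the denominators kₖ):
a_0 = 4: 4/1
a_1 = 3: 13/3
a_2 = 4: 56/13
a_3 = 2: 125/29
a_4 = 1: 181/42
a_5 = 1: 306/71
a_6 = 7: 2323/539
a_7 = 2: 4952/1149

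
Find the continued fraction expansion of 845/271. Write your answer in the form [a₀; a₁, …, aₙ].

[3; 8, 2, 7, 2]

Apply division with remainder until the remainder is 0:
845 = 3·271 + 32, so a_0 = 3
271 = 8·32 + 15, so a_1 = 8
32 = 2·15 + 2, so a_2 = 2
15 = 7·2 + 1, so a_3 = 7
2 = 2·1 + 0, so a_4 = 2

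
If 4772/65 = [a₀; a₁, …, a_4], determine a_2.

4772 ÷ 65 → quotient 73, remainder 27
65 ÷ 27 → quotient 2, remainder 11
27 ÷ 11 → quotient 2, remainder 5

2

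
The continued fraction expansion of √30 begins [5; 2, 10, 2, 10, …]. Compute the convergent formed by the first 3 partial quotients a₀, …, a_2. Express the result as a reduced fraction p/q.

115/21

Collapse the nested fraction from the inside out:
Start with 10.
2 + 1/(10/1) = 2 + 1/10 = 21/10
5 + 1/(21/10) = 5 + 10/21 = 115/21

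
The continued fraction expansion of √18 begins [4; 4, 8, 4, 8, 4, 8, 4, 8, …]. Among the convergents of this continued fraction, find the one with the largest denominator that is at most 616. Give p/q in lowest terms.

a_0 = 4: 4/1  (≤ bound)
a_1 = 4: 17/4  (≤ bound)
a_2 = 8: 140/33  (≤ bound)
a_3 = 4: 577/136  (≤ bound)
a_4 = 8: 4756/1121  (> 616, stop)

577/136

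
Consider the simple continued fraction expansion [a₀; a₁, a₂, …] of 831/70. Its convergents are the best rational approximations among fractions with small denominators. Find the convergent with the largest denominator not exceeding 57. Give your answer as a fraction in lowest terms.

a_0 = 11: 11/1  (≤ bound)
a_1 = 1: 12/1  (≤ bound)
a_2 = 6: 83/7  (≤ bound)
a_3 = 1: 95/8  (≤ bound)
a_4 = 3: 368/31  (≤ bound)
a_5 = 2: 831/70  (> 57, stop)

368/31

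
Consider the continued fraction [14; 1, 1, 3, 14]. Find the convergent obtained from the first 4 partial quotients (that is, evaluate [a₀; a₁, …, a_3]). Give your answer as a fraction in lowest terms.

Compute successive convergents:
a_0 = 14: 14/1
a_1 = 1: 15/1
a_2 = 1: 29/2
a_3 = 3: 102/7

102/7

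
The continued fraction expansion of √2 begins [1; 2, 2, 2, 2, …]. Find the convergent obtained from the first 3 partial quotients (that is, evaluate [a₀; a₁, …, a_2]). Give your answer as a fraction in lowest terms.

7/5

a_0 = 1: 1/1
a_1 = 2: 3/2
a_2 = 2: 7/5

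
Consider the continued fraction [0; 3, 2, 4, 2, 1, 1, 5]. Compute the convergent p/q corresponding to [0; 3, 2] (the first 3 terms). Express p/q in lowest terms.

Collapse the nested fraction from the inside out:
Start with 2.
3 + 1/(2/1) = 3 + 1/2 = 7/2
0 + 1/(7/2) = 0 + 2/7 = 2/7

2/7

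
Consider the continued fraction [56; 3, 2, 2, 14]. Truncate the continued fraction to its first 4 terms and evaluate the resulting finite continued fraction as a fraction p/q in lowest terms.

Work from the innermost term outward:
Start with 2.
2 + 1/(2/1) = 2 + 1/2 = 5/2
3 + 1/(5/2) = 3 + 2/5 = 17/5
56 + 1/(17/5) = 56 + 5/17 = 957/17

957/17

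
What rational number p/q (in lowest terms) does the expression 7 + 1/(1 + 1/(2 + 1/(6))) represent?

a_0 = 7: 7/1
a_1 = 1: 8/1
a_2 = 2: 23/3
a_3 = 6: 146/19

146/19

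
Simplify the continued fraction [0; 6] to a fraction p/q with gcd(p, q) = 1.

1/6

a_0 = 0: 0/1
a_1 = 6: 1/6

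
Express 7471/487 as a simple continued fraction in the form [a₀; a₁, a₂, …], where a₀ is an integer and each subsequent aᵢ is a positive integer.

7471 = 15·487 + 166, so a_0 = 15
487 = 2·166 + 155, so a_1 = 2
166 = 1·155 + 11, so a_2 = 1
155 = 14·11 + 1, so a_3 = 14
11 = 11·1 + 0, so a_4 = 11

[15; 2, 1, 14, 11]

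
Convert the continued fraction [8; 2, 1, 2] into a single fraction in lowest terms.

Work from the innermost term outward:
Start with 2.
1 + 1/(2/1) = 1 + 1/2 = 3/2
2 + 1/(3/2) = 2 + 2/3 = 8/3
8 + 1/(8/3) = 8 + 3/8 = 67/8

67/8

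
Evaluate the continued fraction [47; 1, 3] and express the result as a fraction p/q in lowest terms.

a_0 = 47: 47/1
a_1 = 1: 48/1
a_2 = 3: 191/4

191/4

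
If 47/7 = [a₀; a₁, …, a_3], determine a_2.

Repeatedly divide and take the remainder:
⌊47/7⌋ = 6, remainder 5
⌊7/5⌋ = 1, remainder 2
⌊5/2⌋ = 2, remainder 1

2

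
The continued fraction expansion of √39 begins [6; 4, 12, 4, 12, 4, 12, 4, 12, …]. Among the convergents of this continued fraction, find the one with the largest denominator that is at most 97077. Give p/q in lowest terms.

62425/9996

a_0 = 6: 6/1  (≤ bound)
a_1 = 4: 25/4  (≤ bound)
a_2 = 12: 306/49  (≤ bound)
a_3 = 4: 1249/200  (≤ bound)
a_4 = 12: 15294/2449  (≤ bound)
a_5 = 4: 62425/9996  (≤ bound)
a_6 = 12: 764394/122401  (> 97077, stop)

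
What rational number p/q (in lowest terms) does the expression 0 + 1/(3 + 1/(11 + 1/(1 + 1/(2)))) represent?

Start with 2.
1 + 1/(2/1) = 1 + 1/2 = 3/2
11 + 1/(3/2) = 11 + 2/3 = 35/3
3 + 1/(35/3) = 3 + 3/35 = 108/35
0 + 1/(108/35) = 0 + 35/108 = 35/108

35/108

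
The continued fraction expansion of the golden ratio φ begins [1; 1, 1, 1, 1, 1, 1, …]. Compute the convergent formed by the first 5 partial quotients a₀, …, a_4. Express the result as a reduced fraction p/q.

Build up convergents one term at a time:
a_0 = 1: 1/1
a_1 = 1: 2/1
a_2 = 1: 3/2
a_3 = 1: 5/3
a_4 = 1: 8/5

8/5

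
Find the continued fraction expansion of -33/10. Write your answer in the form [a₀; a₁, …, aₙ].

[-4; 1, 2, 3]

-33 ÷ 10 → quotient -4, remainder 7
10 ÷ 7 → quotient 1, remainder 3
7 ÷ 3 → quotient 2, remainder 1
3 ÷ 1 → quotient 3, remainder 0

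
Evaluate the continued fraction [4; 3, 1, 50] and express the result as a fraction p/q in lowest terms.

863/203

Start with 50.
1 + 1/(50/1) = 1 + 1/50 = 51/50
3 + 1/(51/50) = 3 + 50/51 = 203/51
4 + 1/(203/51) = 4 + 51/203 = 863/203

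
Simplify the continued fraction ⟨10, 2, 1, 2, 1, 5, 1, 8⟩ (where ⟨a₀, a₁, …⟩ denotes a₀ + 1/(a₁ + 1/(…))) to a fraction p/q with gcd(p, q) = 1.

a_0 = 10: 10/1
a_1 = 2: 21/2
a_2 = 1: 31/3
a_3 = 2: 83/8
a_4 = 1: 114/11
a_5 = 5: 653/63
a_6 = 1: 767/74
a_7 = 8: 6789/655

6789/655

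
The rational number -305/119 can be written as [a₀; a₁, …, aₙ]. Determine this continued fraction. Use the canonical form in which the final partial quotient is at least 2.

-305 = -3·119 + 52, so a_0 = -3
119 = 2·52 + 15, so a_1 = 2
52 = 3·15 + 7, so a_2 = 3
15 = 2·7 + 1, so a_3 = 2
7 = 7·1 + 0, so a_4 = 7

[-3; 2, 3, 2, 7]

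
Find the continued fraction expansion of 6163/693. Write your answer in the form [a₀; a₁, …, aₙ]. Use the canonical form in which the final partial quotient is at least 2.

⌊6163/693⌋ = 8, remainder 619
⌊693/619⌋ = 1, remainder 74
⌊619/74⌋ = 8, remainder 27
⌊74/27⌋ = 2, remainder 20
⌊27/20⌋ = 1, remainder 7
⌊20/7⌋ = 2, remainder 6
⌊7/6⌋ = 1, remainder 1
⌊6/1⌋ = 6, remainder 0

[8; 1, 8, 2, 1, 2, 1, 6]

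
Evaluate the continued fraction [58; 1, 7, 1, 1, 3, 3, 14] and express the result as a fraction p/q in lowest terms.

165933/2818

Build up convergents one term at a time:
a_0 = 58: 58/1
a_1 = 1: 59/1
a_2 = 7: 471/8
a_3 = 1: 530/9
a_4 = 1: 1001/17
a_5 = 3: 3533/60
a_6 = 3: 11600/197
a_7 = 14: 165933/2818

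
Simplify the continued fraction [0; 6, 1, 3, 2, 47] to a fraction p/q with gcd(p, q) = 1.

a_0 = 0: 0/1
a_1 = 6: 1/6
a_2 = 1: 1/7
a_3 = 3: 4/27
a_4 = 2: 9/61
a_5 = 47: 427/2894

427/2894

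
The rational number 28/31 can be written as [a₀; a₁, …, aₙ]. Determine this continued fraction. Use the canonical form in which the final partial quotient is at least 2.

[0; 1, 9, 3]

⌊28/31⌋ = 0, remainder 28
⌊31/28⌋ = 1, remainder 3
⌊28/3⌋ = 9, remainder 1
⌊3/1⌋ = 3, remainder 0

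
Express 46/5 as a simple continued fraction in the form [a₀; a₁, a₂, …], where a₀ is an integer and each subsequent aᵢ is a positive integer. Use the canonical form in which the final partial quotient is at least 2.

Apply division with remainder until the remainder is 0:
46 ÷ 5 → quotient 9, remainder 1
5 ÷ 1 → quotient 5, remainder 0

[9; 5]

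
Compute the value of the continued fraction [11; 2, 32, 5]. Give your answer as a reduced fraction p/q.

Build up convergents one term at a time:
a_0 = 11: 11/1
a_1 = 2: 23/2
a_2 = 32: 747/65
a_3 = 5: 3758/327

3758/327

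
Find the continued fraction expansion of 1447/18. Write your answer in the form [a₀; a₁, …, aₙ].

[80; 2, 1, 1, 3]

⌊1447/18⌋ = 80, remainder 7
⌊18/7⌋ = 2, remainder 4
⌊7/4⌋ = 1, remainder 3
⌊4/3⌋ = 1, remainder 1
⌊3/1⌋ = 3, remainder 0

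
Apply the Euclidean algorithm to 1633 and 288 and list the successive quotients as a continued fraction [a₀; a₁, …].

[5; 1, 2, 31, 1, 2]

Repeatedly divide and take the remainder:
1633 ÷ 288 → quotient 5, remainder 193
288 ÷ 193 → quotient 1, remainder 95
193 ÷ 95 → quotient 2, remainder 3
95 ÷ 3 → quotient 31, remainder 2
3 ÷ 2 → quotient 1, remainder 1
2 ÷ 1 → quotient 2, remainder 0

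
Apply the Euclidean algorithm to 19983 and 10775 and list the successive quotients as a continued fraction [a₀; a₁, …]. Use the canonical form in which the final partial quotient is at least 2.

[1; 1, 5, 1, 7, 12, 1, 14]

19983 ÷ 10775 → quotient 1, remainder 9208
10775 ÷ 9208 → quotient 1, remainder 1567
9208 ÷ 1567 → quotient 5, remainder 1373
1567 ÷ 1373 → quotient 1, remainder 194
1373 ÷ 194 → quotient 7, remainder 15
194 ÷ 15 → quotient 12, remainder 14
15 ÷ 14 → quotient 1, remainder 1
14 ÷ 1 → quotient 14, remainder 0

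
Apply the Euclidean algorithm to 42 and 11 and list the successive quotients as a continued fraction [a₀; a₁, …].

[3; 1, 4, 2]

Apply division with remainder until the remainder is 0:
42 ÷ 11 → quotient 3, remainder 9
11 ÷ 9 → quotient 1, remainder 2
9 ÷ 2 → quotient 4, remainder 1
2 ÷ 1 → quotient 2, remainder 0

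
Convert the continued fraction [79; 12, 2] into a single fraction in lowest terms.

1977/25

Collapse the nested fraction from the inside out:
Start with 2.
12 + 1/(2/1) = 12 + 1/2 = 25/2
79 + 1/(25/2) = 79 + 2/25 = 1977/25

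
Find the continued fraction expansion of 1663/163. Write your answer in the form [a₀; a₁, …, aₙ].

⌊1663/163⌋ = 10, remainder 33
⌊163/33⌋ = 4, remainder 31
⌊33/31⌋ = 1, remainder 2
⌊31/2⌋ = 15, remainder 1
⌊2/1⌋ = 2, remainder 0

[10; 4, 1, 15, 2]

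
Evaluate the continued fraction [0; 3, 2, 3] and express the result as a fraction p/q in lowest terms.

Collapse the nested fraction from the inside out:
Start with 3.
2 + 1/(3/1) = 2 + 1/3 = 7/3
3 + 1/(7/3) = 3 + 3/7 = 24/7
0 + 1/(24/7) = 0 + 7/24 = 7/24

7/24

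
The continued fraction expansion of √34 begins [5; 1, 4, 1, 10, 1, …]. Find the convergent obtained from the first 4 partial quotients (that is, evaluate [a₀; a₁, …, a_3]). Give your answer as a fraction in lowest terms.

a_0 = 5: 5/1
a_1 = 1: 6/1
a_2 = 4: 29/5
a_3 = 1: 35/6

35/6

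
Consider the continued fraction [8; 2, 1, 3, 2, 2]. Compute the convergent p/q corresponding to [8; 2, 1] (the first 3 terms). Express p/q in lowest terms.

a_0 = 8: 8/1
a_1 = 2: 17/2
a_2 = 1: 25/3

25/3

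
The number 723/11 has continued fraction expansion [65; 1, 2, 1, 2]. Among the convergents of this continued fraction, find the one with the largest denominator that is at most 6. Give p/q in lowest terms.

263/4

a_0 = 65: 65/1  (≤ bound)
a_1 = 1: 66/1  (≤ bound)
a_2 = 2: 197/3  (≤ bound)
a_3 = 1: 263/4  (≤ bound)
a_4 = 2: 723/11  (> 6, stop)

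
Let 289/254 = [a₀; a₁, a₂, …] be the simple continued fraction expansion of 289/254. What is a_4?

289 ÷ 254 → quotient 1, remainder 35
254 ÷ 35 → quotient 7, remainder 9
35 ÷ 9 → quotient 3, remainder 8
9 ÷ 8 → quotient 1, remainder 1
8 ÷ 1 → quotient 8, remainder 0

8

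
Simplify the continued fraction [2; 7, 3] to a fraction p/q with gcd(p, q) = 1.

Build up convergents one term at a time:
a_0 = 2: 2/1
a_1 = 7: 15/7
a_2 = 3: 47/22

47/22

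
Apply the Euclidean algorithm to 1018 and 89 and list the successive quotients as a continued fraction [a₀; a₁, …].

[11; 2, 3, 1, 1, 5]

Apply division with remainder until the remainder is 0:
1018 ÷ 89 → quotient 11, remainder 39
89 ÷ 39 → quotient 2, remainder 11
39 ÷ 11 → quotient 3, remainder 6
11 ÷ 6 → quotient 1, remainder 5
6 ÷ 5 → quotient 1, remainder 1
5 ÷ 1 → quotient 5, remainder 0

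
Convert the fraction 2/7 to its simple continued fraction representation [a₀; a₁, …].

[0; 3, 2]

Run the Euclidean algorithm, recording each quotient:
⌊2/7⌋ = 0, remainder 2
⌊7/2⌋ = 3, remainder 1
⌊2/1⌋ = 2, remainder 0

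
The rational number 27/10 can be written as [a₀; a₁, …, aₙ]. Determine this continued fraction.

27 = 2·10 + 7, so a_0 = 2
10 = 1·7 + 3, so a_1 = 1
7 = 2·3 + 1, so a_2 = 2
3 = 3·1 + 0, so a_3 = 3

[2; 1, 2, 3]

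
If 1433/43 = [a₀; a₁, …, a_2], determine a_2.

14

Run the Euclidean algorithm, recording each quotient:
1433 = 33·43 + 14, so a_0 = 33
43 = 3·14 + 1, so a_1 = 3
14 = 14·1 + 0, so a_2 = 14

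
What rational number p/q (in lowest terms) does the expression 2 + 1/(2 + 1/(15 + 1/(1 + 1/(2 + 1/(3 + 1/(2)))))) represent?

1851/745

Start with 2.
3 + 1/(2/1) = 3 + 1/2 = 7/2
2 + 1/(7/2) = 2 + 2/7 = 16/7
1 + 1/(16/7) = 1 + 7/16 = 23/16
15 + 1/(23/16) = 15 + 16/23 = 361/23
2 + 1/(361/23) = 2 + 23/361 = 745/361
2 + 1/(745/361) = 2 + 361/745 = 1851/745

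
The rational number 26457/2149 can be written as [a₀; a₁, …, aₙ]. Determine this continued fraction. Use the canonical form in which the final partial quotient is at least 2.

[12; 3, 4, 1, 2, 2, 6, 3]

26457 = 12·2149 + 669, so a_0 = 12
2149 = 3·669 + 142, so a_1 = 3
669 = 4·142 + 101, so a_2 = 4
142 = 1·101 + 41, so a_3 = 1
101 = 2·41 + 19, so a_4 = 2
41 = 2·19 + 3, so a_5 = 2
19 = 6·3 + 1, so a_6 = 6
3 = 3·1 + 0, so a_7 = 3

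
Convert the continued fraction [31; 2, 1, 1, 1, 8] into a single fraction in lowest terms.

2165/69

Work from the innermost term outward:
Start with 8.
1 + 1/(8/1) = 1 + 1/8 = 9/8
1 + 1/(9/8) = 1 + 8/9 = 17/9
1 + 1/(17/9) = 1 + 9/17 = 26/17
2 + 1/(26/17) = 2 + 17/26 = 69/26
31 + 1/(69/26) = 31 + 26/69 = 2165/69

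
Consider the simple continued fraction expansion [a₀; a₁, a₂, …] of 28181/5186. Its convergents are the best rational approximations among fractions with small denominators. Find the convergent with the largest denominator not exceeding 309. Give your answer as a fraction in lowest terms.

a_0 = 5: 5/1  (≤ bound)
a_1 = 2: 11/2  (≤ bound)
a_2 = 3: 38/7  (≤ bound)
a_3 = 3: 125/23  (≤ bound)
a_4 = 2: 288/53  (≤ bound)
a_5 = 3: 989/182  (≤ bound)
a_6 = 2: 2266/417  (> 309, stop)

989/182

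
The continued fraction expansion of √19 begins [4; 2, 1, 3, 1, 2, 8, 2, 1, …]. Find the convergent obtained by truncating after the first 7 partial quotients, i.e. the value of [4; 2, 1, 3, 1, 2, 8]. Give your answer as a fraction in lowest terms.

1421/326

a_0 = 4: 4/1
a_1 = 2: 9/2
a_2 = 1: 13/3
a_3 = 3: 48/11
a_4 = 1: 61/14
a_5 = 2: 170/39
a_6 = 8: 1421/326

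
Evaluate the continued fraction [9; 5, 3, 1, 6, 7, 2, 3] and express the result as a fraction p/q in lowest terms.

a_0 = 9: 9/1
a_1 = 5: 46/5
a_2 = 3: 147/16
a_3 = 1: 193/21
a_4 = 6: 1305/142
a_5 = 7: 9328/1015
a_6 = 2: 19961/2172
a_7 = 3: 69211/7531

69211/7531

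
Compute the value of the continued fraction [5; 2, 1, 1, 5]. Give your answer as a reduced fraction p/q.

Collapse the nested fraction from the inside out:
Start with 5.
1 + 1/(5/1) = 1 + 1/5 = 6/5
1 + 1/(6/5) = 1 + 5/6 = 11/6
2 + 1/(11/6) = 2 + 6/11 = 28/11
5 + 1/(28/11) = 5 + 11/28 = 151/28

151/28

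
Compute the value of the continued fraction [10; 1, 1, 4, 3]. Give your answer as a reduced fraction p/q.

306/29

Collapse the nested fraction from the inside out:
Start with 3.
4 + 1/(3/1) = 4 + 1/3 = 13/3
1 + 1/(13/3) = 1 + 3/13 = 16/13
1 + 1/(16/13) = 1 + 13/16 = 29/16
10 + 1/(29/16) = 10 + 16/29 = 306/29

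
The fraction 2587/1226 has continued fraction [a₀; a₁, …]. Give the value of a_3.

Repeatedly divide and take the remainder:
2587 ÷ 1226 → quotient 2, remainder 135
1226 ÷ 135 → quotient 9, remainder 11
135 ÷ 11 → quotient 12, remainder 3
11 ÷ 3 → quotient 3, remainder 2

3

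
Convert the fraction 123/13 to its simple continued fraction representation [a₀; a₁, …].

[9; 2, 6]

Apply division with remainder until the remainder is 0:
123 ÷ 13 → quotient 9, remainder 6
13 ÷ 6 → quotient 2, remainder 1
6 ÷ 1 → quotient 6, remainder 0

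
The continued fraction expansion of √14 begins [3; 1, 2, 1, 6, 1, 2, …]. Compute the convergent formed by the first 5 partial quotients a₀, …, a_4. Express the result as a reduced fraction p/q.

Collapse the nested fraction from the inside out:
Start with 6.
1 + 1/(6/1) = 1 + 1/6 = 7/6
2 + 1/(7/6) = 2 + 6/7 = 20/7
1 + 1/(20/7) = 1 + 7/20 = 27/20
3 + 1/(27/20) = 3 + 20/27 = 101/27

101/27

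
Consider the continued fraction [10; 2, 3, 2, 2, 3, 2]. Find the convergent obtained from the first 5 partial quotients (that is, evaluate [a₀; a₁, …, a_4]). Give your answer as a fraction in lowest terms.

Collapse the nested fraction from the inside out:
Start with 2.
2 + 1/(2/1) = 2 + 1/2 = 5/2
3 + 1/(5/2) = 3 + 2/5 = 17/5
2 + 1/(17/5) = 2 + 5/17 = 39/17
10 + 1/(39/17) = 10 + 17/39 = 407/39

407/39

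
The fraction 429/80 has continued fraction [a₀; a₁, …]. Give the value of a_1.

2

429 ÷ 80 → quotient 5, remainder 29
80 ÷ 29 → quotient 2, remainder 22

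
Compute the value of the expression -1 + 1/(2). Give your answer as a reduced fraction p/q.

Start with 2.
-1 + 1/(2/1) = -1 + 1/2 = -1/2

-1/2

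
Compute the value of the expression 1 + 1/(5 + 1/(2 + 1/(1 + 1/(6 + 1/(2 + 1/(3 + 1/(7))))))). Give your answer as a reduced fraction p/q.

Use the convergent recurrence hₖ = aₖ·hₖ₋₁ + hₖ₋₂ (and likewise for the denominators kₖ):
a_0 = 1: 1/1
a_1 = 5: 6/5
a_2 = 2: 13/11
a_3 = 1: 19/16
a_4 = 6: 127/107
a_5 = 2: 273/230
a_6 = 3: 946/797
a_7 = 7: 6895/5809

6895/5809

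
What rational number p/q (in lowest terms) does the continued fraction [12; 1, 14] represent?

194/15

Compute successive convergents:
a_0 = 12: 12/1
a_1 = 1: 13/1
a_2 = 14: 194/15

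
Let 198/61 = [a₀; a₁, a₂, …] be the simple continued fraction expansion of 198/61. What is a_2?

15

⌊198/61⌋ = 3, remainder 15
⌊61/15⌋ = 4, remainder 1
⌊15/1⌋ = 15, remainder 0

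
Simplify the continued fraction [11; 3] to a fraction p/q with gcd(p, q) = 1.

34/3

a_0 = 11: 11/1
a_1 = 3: 34/3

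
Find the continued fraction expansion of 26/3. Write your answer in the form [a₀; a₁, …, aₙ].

⌊26/3⌋ = 8, remainder 2
⌊3/2⌋ = 1, remainder 1
⌊2/1⌋ = 2, remainder 0

[8; 1, 2]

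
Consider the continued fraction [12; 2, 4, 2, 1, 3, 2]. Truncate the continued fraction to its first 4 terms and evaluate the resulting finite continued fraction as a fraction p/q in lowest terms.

a_0 = 12: 12/1
a_1 = 2: 25/2
a_2 = 4: 112/9
a_3 = 2: 249/20

249/20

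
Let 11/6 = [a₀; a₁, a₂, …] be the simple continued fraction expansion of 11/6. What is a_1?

1

11 = 1·6 + 5, so a_0 = 1
6 = 1·5 + 1, so a_1 = 1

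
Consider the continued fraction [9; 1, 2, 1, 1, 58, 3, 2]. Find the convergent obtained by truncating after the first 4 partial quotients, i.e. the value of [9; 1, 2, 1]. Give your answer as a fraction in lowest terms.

39/4

Starting at the tail and folding back:
Start with 1.
2 + 1/(1/1) = 2 + 1/1 = 3/1
1 + 1/(3/1) = 1 + 1/3 = 4/3
9 + 1/(4/3) = 9 + 3/4 = 39/4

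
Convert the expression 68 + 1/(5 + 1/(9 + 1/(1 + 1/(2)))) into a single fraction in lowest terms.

Work from the innermost term outward:
Start with 2.
1 + 1/(2/1) = 1 + 1/2 = 3/2
9 + 1/(3/2) = 9 + 2/3 = 29/3
5 + 1/(29/3) = 5 + 3/29 = 148/29
68 + 1/(148/29) = 68 + 29/148 = 10093/148

10093/148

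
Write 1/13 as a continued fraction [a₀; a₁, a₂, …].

[0; 13]

Run the Euclidean algorithm, recording each quotient:
⌊1/13⌋ = 0, remainder 1
⌊13/1⌋ = 13, remainder 0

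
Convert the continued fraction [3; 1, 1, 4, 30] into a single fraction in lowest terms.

967/272

Collapse the nested fraction from the inside out:
Start with 30.
4 + 1/(30/1) = 4 + 1/30 = 121/30
1 + 1/(121/30) = 1 + 30/121 = 151/121
1 + 1/(151/121) = 1 + 121/151 = 272/151
3 + 1/(272/151) = 3 + 151/272 = 967/272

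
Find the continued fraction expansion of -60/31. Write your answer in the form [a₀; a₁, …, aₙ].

Run the Euclidean algorithm, recording each quotient:
-60 ÷ 31 → quotient -2, remainder 2
31 ÷ 2 → quotient 15, remainder 1
2 ÷ 1 → quotient 2, remainder 0

[-2; 15, 2]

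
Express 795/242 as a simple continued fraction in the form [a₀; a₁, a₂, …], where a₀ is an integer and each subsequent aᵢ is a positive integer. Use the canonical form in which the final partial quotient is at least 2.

⌊795/242⌋ = 3, remainder 69
⌊242/69⌋ = 3, remainder 35
⌊69/35⌋ = 1, remainder 34
⌊35/34⌋ = 1, remainder 1
⌊34/1⌋ = 34, remainder 0

[3; 3, 1, 1, 34]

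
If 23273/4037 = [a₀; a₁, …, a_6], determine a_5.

15

Repeatedly divide and take the remainder:
23273 ÷ 4037 → quotient 5, remainder 3088
4037 ÷ 3088 → quotient 1, remainder 949
3088 ÷ 949 → quotient 3, remainder 241
949 ÷ 241 → quotient 3, remainder 226
241 ÷ 226 → quotient 1, remainder 15
226 ÷ 15 → quotient 15, remainder 1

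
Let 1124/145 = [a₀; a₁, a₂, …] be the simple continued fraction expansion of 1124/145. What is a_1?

⌊1124/145⌋ = 7, remainder 109
⌊145/109⌋ = 1, remainder 36

1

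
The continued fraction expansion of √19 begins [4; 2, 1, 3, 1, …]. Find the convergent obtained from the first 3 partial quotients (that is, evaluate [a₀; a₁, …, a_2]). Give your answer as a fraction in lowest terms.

13/3

a_0 = 4: 4/1
a_1 = 2: 9/2
a_2 = 1: 13/3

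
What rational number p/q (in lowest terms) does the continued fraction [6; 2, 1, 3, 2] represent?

Start with 2.
3 + 1/(2/1) = 3 + 1/2 = 7/2
1 + 1/(7/2) = 1 + 2/7 = 9/7
2 + 1/(9/7) = 2 + 7/9 = 25/9
6 + 1/(25/9) = 6 + 9/25 = 159/25

159/25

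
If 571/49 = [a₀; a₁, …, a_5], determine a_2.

1

571 ÷ 49 → quotient 11, remainder 32
49 ÷ 32 → quotient 1, remainder 17
32 ÷ 17 → quotient 1, remainder 15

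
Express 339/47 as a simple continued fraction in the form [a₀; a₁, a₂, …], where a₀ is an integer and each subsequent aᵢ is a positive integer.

[7; 4, 1, 2, 3]

Repeatedly divide and take the remainder:
339 ÷ 47 → quotient 7, remainder 10
47 ÷ 10 → quotient 4, remainder 7
10 ÷ 7 → quotient 1, remainder 3
7 ÷ 3 → quotient 2, remainder 1
3 ÷ 1 → quotient 3, remainder 0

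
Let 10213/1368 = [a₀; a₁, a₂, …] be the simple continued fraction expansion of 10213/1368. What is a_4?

3

10213 = 7·1368 + 637, so a_0 = 7
1368 = 2·637 + 94, so a_1 = 2
637 = 6·94 + 73, so a_2 = 6
94 = 1·73 + 21, so a_3 = 1
73 = 3·21 + 10, so a_4 = 3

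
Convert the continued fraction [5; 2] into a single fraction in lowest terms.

11/2

Collapse the nested fraction from the inside out:
Start with 2.
5 + 1/(2/1) = 5 + 1/2 = 11/2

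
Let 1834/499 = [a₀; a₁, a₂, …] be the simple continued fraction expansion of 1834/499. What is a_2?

2

Repeatedly divide and take the remainder:
1834 ÷ 499 → quotient 3, remainder 337
499 ÷ 337 → quotient 1, remainder 162
337 ÷ 162 → quotient 2, remainder 13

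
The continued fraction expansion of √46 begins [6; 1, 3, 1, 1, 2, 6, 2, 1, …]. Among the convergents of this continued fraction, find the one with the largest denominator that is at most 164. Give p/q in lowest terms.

a_0 = 6: 6/1  (≤ bound)
a_1 = 1: 7/1  (≤ bound)
a_2 = 3: 27/4  (≤ bound)
a_3 = 1: 34/5  (≤ bound)
a_4 = 1: 61/9  (≤ bound)
a_5 = 2: 156/23  (≤ bound)
a_6 = 6: 997/147  (≤ bound)
a_7 = 2: 2150/317  (> 164, stop)

997/147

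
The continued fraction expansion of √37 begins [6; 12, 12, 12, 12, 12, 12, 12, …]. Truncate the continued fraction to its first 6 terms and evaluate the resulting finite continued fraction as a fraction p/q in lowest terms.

Start with 12.
12 + 1/(12/1) = 12 + 1/12 = 145/12
12 + 1/(145/12) = 12 + 12/145 = 1752/145
12 + 1/(1752/145) = 12 + 145/1752 = 21169/1752
12 + 1/(21169/1752) = 12 + 1752/21169 = 255780/21169
6 + 1/(255780/21169) = 6 + 21169/255780 = 1555849/255780

1555849/255780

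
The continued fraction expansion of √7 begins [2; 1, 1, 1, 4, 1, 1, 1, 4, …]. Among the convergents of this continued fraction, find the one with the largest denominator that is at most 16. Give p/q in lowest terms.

37/14

List convergents until the denominator exceeds the bound:
a_0 = 2: 2/1  (≤ bound)
a_1 = 1: 3/1  (≤ bound)
a_2 = 1: 5/2  (≤ bound)
a_3 = 1: 8/3  (≤ bound)
a_4 = 4: 37/14  (≤ bound)
a_5 = 1: 45/17  (> 16, stop)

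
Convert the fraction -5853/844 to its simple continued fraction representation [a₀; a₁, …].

[-7; 15, 2, 1, 8, 2]

Run the Euclidean algorithm, recording each quotient:
-5853 = -7·844 + 55, so a_0 = -7
844 = 15·55 + 19, so a_1 = 15
55 = 2·19 + 17, so a_2 = 2
19 = 1·17 + 2, so a_3 = 1
17 = 8·2 + 1, so a_4 = 8
2 = 2·1 + 0, so a_5 = 2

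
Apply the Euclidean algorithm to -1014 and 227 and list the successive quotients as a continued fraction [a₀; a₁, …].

-1014 ÷ 227 → quotient -5, remainder 121
227 ÷ 121 → quotient 1, remainder 106
121 ÷ 106 → quotient 1, remainder 15
106 ÷ 15 → quotient 7, remainder 1
15 ÷ 1 → quotient 15, remainder 0

[-5; 1, 1, 7, 15]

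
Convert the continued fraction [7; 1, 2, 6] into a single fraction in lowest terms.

146/19

Start with 6.
2 + 1/(6/1) = 2 + 1/6 = 13/6
1 + 1/(13/6) = 1 + 6/13 = 19/13
7 + 1/(19/13) = 7 + 13/19 = 146/19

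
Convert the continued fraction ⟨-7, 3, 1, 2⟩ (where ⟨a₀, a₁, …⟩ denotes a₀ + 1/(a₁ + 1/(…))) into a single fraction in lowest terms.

-74/11

Start with 2.
1 + 1/(2/1) = 1 + 1/2 = 3/2
3 + 1/(3/2) = 3 + 2/3 = 11/3
-7 + 1/(11/3) = -7 + 3/11 = -74/11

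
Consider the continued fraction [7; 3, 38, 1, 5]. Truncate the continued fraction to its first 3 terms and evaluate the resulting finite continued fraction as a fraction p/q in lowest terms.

843/115

Start with 38.
3 + 1/(38/1) = 3 + 1/38 = 115/38
7 + 1/(115/38) = 7 + 38/115 = 843/115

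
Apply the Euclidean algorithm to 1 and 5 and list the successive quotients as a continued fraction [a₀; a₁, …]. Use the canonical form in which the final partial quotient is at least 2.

1 ÷ 5 → quotient 0, remainder 1
5 ÷ 1 → quotient 5, remainder 0

[0; 5]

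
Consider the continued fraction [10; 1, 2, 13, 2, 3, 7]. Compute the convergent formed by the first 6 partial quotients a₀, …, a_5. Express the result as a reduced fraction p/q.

3085/289

a_0 = 10: 10/1
a_1 = 1: 11/1
a_2 = 2: 32/3
a_3 = 13: 427/40
a_4 = 2: 886/83
a_5 = 3: 3085/289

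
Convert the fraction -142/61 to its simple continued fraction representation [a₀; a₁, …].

-142 = -3·61 + 41, so a_0 = -3
61 = 1·41 + 20, so a_1 = 1
41 = 2·20 + 1, so a_2 = 2
20 = 20·1 + 0, so a_3 = 20

[-3; 1, 2, 20]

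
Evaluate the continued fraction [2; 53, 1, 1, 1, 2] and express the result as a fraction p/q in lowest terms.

866/429

Start with 2.
1 + 1/(2/1) = 1 + 1/2 = 3/2
1 + 1/(3/2) = 1 + 2/3 = 5/3
1 + 1/(5/3) = 1 + 3/5 = 8/5
53 + 1/(8/5) = 53 + 5/8 = 429/8
2 + 1/(429/8) = 2 + 8/429 = 866/429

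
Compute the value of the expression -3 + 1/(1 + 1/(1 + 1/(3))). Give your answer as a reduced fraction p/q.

Use the convergent recurrence hₖ = aₖ·hₖ₋₁ + hₖ₋₂ (and likewise for the denominators kₖ):
a_0 = -3: -3/1
a_1 = 1: -2/1
a_2 = 1: -5/2
a_3 = 3: -17/7

-17/7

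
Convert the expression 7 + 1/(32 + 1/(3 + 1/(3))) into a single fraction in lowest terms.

Compute successive convergents:
a_0 = 7: 7/1
a_1 = 32: 225/32
a_2 = 3: 682/97
a_3 = 3: 2271/323

2271/323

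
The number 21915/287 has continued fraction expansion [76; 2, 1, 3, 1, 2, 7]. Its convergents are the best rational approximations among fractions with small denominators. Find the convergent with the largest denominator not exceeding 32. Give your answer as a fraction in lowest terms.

1069/14

a_0 = 76: 76/1  (≤ bound)
a_1 = 2: 153/2  (≤ bound)
a_2 = 1: 229/3  (≤ bound)
a_3 = 3: 840/11  (≤ bound)
a_4 = 1: 1069/14  (≤ bound)
a_5 = 2: 2978/39  (> 32, stop)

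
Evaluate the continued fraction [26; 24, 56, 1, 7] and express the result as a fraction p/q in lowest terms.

Build up convergents one term at a time:
a_0 = 26: 26/1
a_1 = 24: 625/24
a_2 = 56: 35026/1345
a_3 = 1: 35651/1369
a_4 = 7: 284583/10928

284583/10928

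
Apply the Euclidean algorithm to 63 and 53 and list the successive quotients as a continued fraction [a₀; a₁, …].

[1; 5, 3, 3]

⌊63/53⌋ = 1, remainder 10
⌊53/10⌋ = 5, remainder 3
⌊10/3⌋ = 3, remainder 1
⌊3/1⌋ = 3, remainder 0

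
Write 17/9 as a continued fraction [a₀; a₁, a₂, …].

[1; 1, 8]

Run the Euclidean algorithm, recording each quotient:
⌊17/9⌋ = 1, remainder 8
⌊9/8⌋ = 1, remainder 1
⌊8/1⌋ = 8, remainder 0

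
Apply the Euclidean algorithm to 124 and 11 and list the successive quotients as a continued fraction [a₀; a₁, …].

[11; 3, 1, 2]

Run the Euclidean algorithm, recording each quotient:
⌊124/11⌋ = 11, remainder 3
⌊11/3⌋ = 3, remainder 2
⌊3/2⌋ = 1, remainder 1
⌊2/1⌋ = 2, remainder 0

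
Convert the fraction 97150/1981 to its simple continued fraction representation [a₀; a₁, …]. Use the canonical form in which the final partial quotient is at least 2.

[49; 24, 2, 5, 3, 2]

Run the Euclidean algorithm, recording each quotient:
97150 = 49·1981 + 81, so a_0 = 49
1981 = 24·81 + 37, so a_1 = 24
81 = 2·37 + 7, so a_2 = 2
37 = 5·7 + 2, so a_3 = 5
7 = 3·2 + 1, so a_4 = 3
2 = 2·1 + 0, so a_5 = 2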